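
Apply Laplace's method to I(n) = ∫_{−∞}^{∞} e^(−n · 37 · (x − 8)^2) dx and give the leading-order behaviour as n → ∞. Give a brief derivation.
I(n) = sqrt(π/(37n))

Here φ(x) = 37 · (x − 8)^2 has its unique minimum at x* = 8 with φ(x*) = 0 and φ''(x*) = 74. Laplace's method gives
  I(n) ~ e^(−n φ(x*)) · sqrt(2π / (n · φ''(x*))) = sqrt(2π / (74n)) = sqrt(π/(37n)).
This is exact: substituting u = (x − 8)·sqrt(37n) gives I(n) = (1/sqrt(37n)) ∫_{−∞}^{∞} e^(−u^2) du = sqrt(π/(37n)).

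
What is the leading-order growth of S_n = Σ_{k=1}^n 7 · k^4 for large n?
S_n ~ 7 · n^5 / 5

By integral comparison (Euler-Maclaurin), Σ_{k=1}^n 7 · k^4 = 7 · ∫_0^n x^4 dx + O(n^4) = 7 · n^5/5 + O(n^4). (Equivalently, Faulhaber's formula gives the same leading term.)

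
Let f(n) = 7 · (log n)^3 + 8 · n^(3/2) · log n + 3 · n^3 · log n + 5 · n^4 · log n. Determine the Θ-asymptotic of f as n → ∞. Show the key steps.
f(n) ∈ Θ(n^4 · log n)

Compare the terms by growth order. For large n, n^a · (log n)^b dominates n^a' · (log n)^b' iff a > a', or (a = a' and b > b'). Ranking the 4 terms shows the dominant one is 5 · n^4 · log n. Hence f(n) ∈ Θ(n^4 · log n).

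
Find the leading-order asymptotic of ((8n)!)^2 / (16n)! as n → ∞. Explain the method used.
((8n)!)^2/(16n)! ~ ((2π·8n)^(1/2) / sqrt(2)) · 2^(−2·8n)  →  0

Write N = 8n. Stirling: N! ~ sqrt(2π N)(N/e)^N and (2N)! ~ sqrt(2π·2N)·(2N/e)^(2N).
  (N!)^2/(2N)! ~ (2π N)^(2/2) (N/e)^(2N) / [sqrt(2π·2N) (2N/e)^(2N)]
     = (2π N)^(2/2) / sqrt(2π·2N) · (N/(2N))^(2N)
     = (2π N)^((2−1)/2) / sqrt(2) · 2^(−2N).
Since 2^2 > 1, the factor 2^(−2N) decays exponentially, so the ratio → 0. Substituting N = 8n gives the stated form.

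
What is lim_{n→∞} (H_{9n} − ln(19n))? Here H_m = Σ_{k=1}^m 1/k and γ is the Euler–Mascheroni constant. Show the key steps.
lim = ln(9/19) + γ

By Euler-Maclaurin, H_m = ln m + γ + O(1/m). So
  H_{9n} − ln(19n) = ln(9n) + γ − ln(19n) + O(1/n)
                       = ln(9/19) + γ + O(1/n).
Hence the limit is ln(9/19) + γ.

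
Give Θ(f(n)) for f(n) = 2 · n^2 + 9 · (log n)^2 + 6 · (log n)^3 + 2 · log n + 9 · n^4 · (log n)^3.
f(n) ∈ Θ(n^4 · (log n)^3)

Compare the terms by growth order. For large n, n^a · (log n)^b dominates n^a' · (log n)^b' iff a > a', or (a = a' and b > b'). Ranking the 5 terms shows the dominant one is 9 · n^4 · (log n)^3. Hence f(n) ∈ Θ(n^4 · (log n)^3).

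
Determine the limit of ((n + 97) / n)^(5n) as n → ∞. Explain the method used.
lim = e^485

Rewrite as (1 + 97/n)^(5n). By the standard limit (1 + x/n)^n → e^x, we have (1 + 97/n)^n → e^97, and raising to the 5th power gives e^485.
More precisely, ln[(1 + 97/n)^(5n)] = 5n · ln(1 + 97/n) = 5n · (97/n + O(1/n^2)) = 485 + O(1/n) → 485.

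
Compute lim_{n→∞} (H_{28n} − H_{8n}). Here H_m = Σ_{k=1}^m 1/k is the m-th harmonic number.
lim = ln(28/8) = ln(7/2)

Euler-Maclaurin gives H_m = ln m + γ + 1/(2m) + O(1/m^2). The γ and O(1/m) terms cancel in the difference:
  H_{28n} − H_{8n} = ln(28n) − ln(8n) + O(1/n) = ln(28/8) + O(1/n).
Hence the limit is ln(28/8) = ln(7/2).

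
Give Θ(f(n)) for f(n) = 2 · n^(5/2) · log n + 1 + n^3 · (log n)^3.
f(n) ∈ Θ(n^3 · (log n)^3)

Compare the terms by growth order. For large n, n^a · (log n)^b dominates n^a' · (log n)^b' iff a > a', or (a = a' and b > b'). Ranking the 3 terms shows the dominant one is n^3 · (log n)^3. Hence f(n) ∈ Θ(n^3 · (log n)^3).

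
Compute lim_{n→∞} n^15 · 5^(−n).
lim = 0

Exponentials with base > 1 dominate every fixed polynomial: for any fixed c, n^c / 5^n → 0 as n → ∞ (e.g. by the ratio test, or by writing 5^n = e^(n ln 5) and noting e^(n ln 5) / n^c → ∞). Hence n^15 · 5^(−n) = n^15 / 5^n → 0.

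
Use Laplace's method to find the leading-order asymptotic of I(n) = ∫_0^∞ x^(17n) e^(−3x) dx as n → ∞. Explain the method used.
I(n) ~ (sqrt(2π·17n) / 3) · (17n/(3e))^(17n)

Write the integrand as exp(17n ln x − 3x) and set f(x) = 17n ln x − 3x. Then f'(x) = 17n/x − 3 = 0 at x* = 17n/3, and f''(x*) = −17n/x*^2 = −3^2/(17n). Laplace's method (interior maximum) gives
  I(n) ~ e^(f(x*)) · sqrt(2π / |f''(x*)|)
        = exp(17n ln(17n/3) − 17n) · sqrt(2π · 17n / 3^2)
        = (17n/3)^(17n) e^(−17n) · sqrt(2π·17n) / 3
        = (sqrt(2π·17n) / 3) · (17n/(3e))^(17n).
This matches Γ(17n+1)/3^(17n+1) with Stirling applied to Γ.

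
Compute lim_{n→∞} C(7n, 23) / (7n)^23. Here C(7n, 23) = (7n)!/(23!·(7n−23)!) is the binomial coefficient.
lim = 1/23! = 1/25852016738884976640000

With N = 7n → ∞: C(N, 23) / N^23 = [N(N−1)…(N−22)] / (23! · N^23) = (1/23!) · 1 · (1 − 1/(7n)) · … · (1 − 22/(7n)). Each factor → 1 as N → ∞, so the limit is 1/23! = 1/25852016738884976640000.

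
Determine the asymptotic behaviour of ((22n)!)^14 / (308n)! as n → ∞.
((22n)!)^14/(308n)! ~ ((2π·22n)^(13/2) / sqrt(14)) · 14^(−14·22n)  →  0

Write N = 22n. Stirling: N! ~ sqrt(2π N)(N/e)^N and (14N)! ~ sqrt(2π·14N)·(14N/e)^(14N).
  (N!)^14/(14N)! ~ (2π N)^(14/2) (N/e)^(14N) / [sqrt(2π·14N) (14N/e)^(14N)]
     = (2π N)^(14/2) / sqrt(2π·14N) · (N/(14N))^(14N)
     = (2π N)^((14−1)/2) / sqrt(14) · 14^(−14N).
Since 14^14 > 1, the factor 14^(−14N) decays exponentially, so the ratio → 0. Substituting N = 22n gives the stated form.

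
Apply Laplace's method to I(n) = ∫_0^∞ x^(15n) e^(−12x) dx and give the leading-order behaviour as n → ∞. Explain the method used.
I(n) ~ (sqrt(2π·15n) / 12) · (15n/(12e))^(15n)

Write the integrand as exp(15n ln x − 12x) and set f(x) = 15n ln x − 12x. Then f'(x) = 15n/x − 12 = 0 at x* = 15n/12, and f''(x*) = −15n/x*^2 = −12^2/(15n). Laplace's method (interior maximum) gives
  I(n) ~ e^(f(x*)) · sqrt(2π / |f''(x*)|)
        = exp(15n ln(15n/12) − 15n) · sqrt(2π · 15n / 12^2)
        = (15n/12)^(15n) e^(−15n) · sqrt(2π·15n) / 12
        = (sqrt(2π·15n) / 12) · (15n/(12e))^(15n).
This matches Γ(15n+1)/12^(15n+1) with Stirling applied to Γ.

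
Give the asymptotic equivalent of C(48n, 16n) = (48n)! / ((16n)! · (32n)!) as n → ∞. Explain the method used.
C(48n, 16n) ~ (27/4)^(16n) · sqrt(3/(4π·16n))

Write N = 16n. Apply Stirling to each factorial:
  (3N)! ~ sqrt(2π·3N) · (3N/e)^(3N),
  N! ~ sqrt(2π N) · (N/e)^N,
  (2N)! ~ sqrt(2π·2N) · (2N/e)^(2N).
The exponential factors combine to (3N)^(3N) / (N^N · (2N)^(2N)) = 3^(3N)/2^(2N) = (3^3/2^2)^N = (27/4)^N.
The square-root prefactors combine to sqrt(2π·3N) / (sqrt(2π N)·sqrt(2π·2N)) = sqrt(3 / (2π·2·N)) = sqrt(3/(4π·16n)).
Substituting N = 16n: C(48n, 16n) ~ (27/4)^(16n) · sqrt(3/(4π·16n)).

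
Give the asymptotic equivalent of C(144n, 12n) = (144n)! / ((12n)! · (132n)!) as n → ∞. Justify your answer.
C(144n, 12n) ~ (8916100448256/285311670611)^(12n) · sqrt(6/(11π·12n))

Write N = 12n. Apply Stirling to each factorial:
  (12N)! ~ sqrt(2π·12N) · (12N/e)^(12N),
  N! ~ sqrt(2π N) · (N/e)^N,
  (11N)! ~ sqrt(2π·11N) · (11N/e)^(11N).
The exponential factors combine to (12N)^(12N) / (N^N · (11N)^(11N)) = 12^(12N)/11^(11N) = (12^12/11^11)^N = (8916100448256/285311670611)^N.
The square-root prefactors combine to sqrt(2π·12N) / (sqrt(2π N)·sqrt(2π·11N)) = sqrt(12 / (2π·11·N)) = sqrt(6/(11π·12n)).
Substituting N = 12n: C(144n, 12n) ~ (8916100448256/285311670611)^(12n) · sqrt(6/(11π·12n)).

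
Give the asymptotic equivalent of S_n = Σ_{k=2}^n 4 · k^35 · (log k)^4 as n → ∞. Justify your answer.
S_n ~ n^36 · (log n)^4 / 9

By integral comparison, S_n = ∫_1^n 4 · x^35 · (log x)^4 dx + O(n^35 · (log n)^4). For the integral, the leading term of ∫_1^n x^35 (log x)^4 dx is n^36/36 · (log n)^4 (by repeated integration by parts; each step lowers the log-exponent and produces a relatively O(1/log n) correction). Hence S_n ~ n^36 · (log n)^4 / 9.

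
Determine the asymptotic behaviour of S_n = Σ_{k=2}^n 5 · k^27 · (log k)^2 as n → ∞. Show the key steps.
S_n ~ 5 · n^28 · (log n)^2 / 28

By integral comparison, S_n = ∫_1^n 5 · x^27 · (log x)^2 dx + O(n^27 · (log n)^2). For the integral, the leading term of ∫_1^n x^27 (log x)^2 dx is n^28/28 · (log n)^2 (by repeated integration by parts; each step lowers the log-exponent and produces a relatively O(1/log n) correction). Hence S_n ~ 5 · n^28 · (log n)^2 / 28.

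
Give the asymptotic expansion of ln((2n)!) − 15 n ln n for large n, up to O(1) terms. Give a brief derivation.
ln((2n)!) − 15 n ln n = −13 n ln n + 2(ln 2 − 1) n + (1/2) ln(2π·2n) + O(1/n)

Stirling: ln((2n)!) = 2n ln(2n) − 2n + (1/2) ln(2π·2n) + O(1/n).
Expand 2n ln(2n) = 2n (ln n + ln 2) = 2n ln n + 2n ln 2.
Subtract 15n ln n: leading term is (2 − 15) n ln n = −13 n ln n. The next term is 2n ln 2 − 2n = 2(ln 2 − 1) n. Then the (1/2) ln(2π·2n) correction.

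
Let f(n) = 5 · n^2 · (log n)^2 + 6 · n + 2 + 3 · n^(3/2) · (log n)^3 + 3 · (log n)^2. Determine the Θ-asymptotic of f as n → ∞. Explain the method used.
f(n) ∈ Θ(n^2 · (log n)^2)

Compare the terms by growth order. For large n, n^a · (log n)^b dominates n^a' · (log n)^b' iff a > a', or (a = a' and b > b'). Ranking the 5 terms shows the dominant one is 5 · n^2 · (log n)^2. Hence f(n) ∈ Θ(n^2 · (log n)^2).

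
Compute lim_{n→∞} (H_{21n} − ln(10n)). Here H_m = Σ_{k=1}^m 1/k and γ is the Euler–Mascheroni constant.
lim = ln(21/10) + γ

By Euler-Maclaurin, H_m = ln m + γ + O(1/m). So
  H_{21n} − ln(10n) = ln(21n) + γ − ln(10n) + O(1/n)
                       = ln(21/10) + γ + O(1/n).
Hence the limit is ln(21/10) + γ.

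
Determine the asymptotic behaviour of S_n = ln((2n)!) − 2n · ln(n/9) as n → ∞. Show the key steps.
S_n ~ 2n · (ln 18 − 1) + O(ln n)

Stirling: ln((2n)!) = 2n ln(2n) − 2n + O(ln n).
  S_n = 2n ln(2n) − 2n − 2n ln(n/9) + O(ln n)
      = 2n ln(2n) − 2n ln n + 2n ln 9 − 2n + O(ln n)
      = 2n ln 2 + 2n ln 9 − 2n + O(ln n)
      = 2n (ln 18 − 1) + O(ln n).
Numerically ln(18) − 1 ≈ 1.8904.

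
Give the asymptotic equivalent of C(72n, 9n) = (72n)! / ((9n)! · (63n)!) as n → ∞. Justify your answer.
C(72n, 9n) ~ (16777216/823543)^(9n) · sqrt(4/(7π·9n))

Write N = 9n. Apply Stirling to each factorial:
  (8N)! ~ sqrt(2π·8N) · (8N/e)^(8N),
  N! ~ sqrt(2π N) · (N/e)^N,
  (7N)! ~ sqrt(2π·7N) · (7N/e)^(7N).
The exponential factors combine to (8N)^(8N) / (N^N · (7N)^(7N)) = 8^(8N)/7^(7N) = (8^8/7^7)^N = (16777216/823543)^N.
The square-root prefactors combine to sqrt(2π·8N) / (sqrt(2π N)·sqrt(2π·7N)) = sqrt(8 / (2π·7·N)) = sqrt(4/(7π·9n)).
Substituting N = 9n: C(72n, 9n) ~ (16777216/823543)^(9n) · sqrt(4/(7π·9n)).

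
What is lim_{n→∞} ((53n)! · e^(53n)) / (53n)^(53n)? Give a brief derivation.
lim = ∞

Stirling: (53n)! ~ sqrt(2π·53n) · (53n/e)^(53n). Hence
  (53n)! · e^(53n) / (53n)^(53n) ~ sqrt(2π·53n) = sqrt(2π·53) · sqrt(n) → ∞.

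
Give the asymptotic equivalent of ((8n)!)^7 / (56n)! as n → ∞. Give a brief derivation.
((8n)!)^7/(56n)! ~ ((2π·8n)^(6/2) / sqrt(7)) · 7^(−7·8n)  →  0

Write N = 8n. Stirling: N! ~ sqrt(2π N)(N/e)^N and (7N)! ~ sqrt(2π·7N)·(7N/e)^(7N).
  (N!)^7/(7N)! ~ (2π N)^(7/2) (N/e)^(7N) / [sqrt(2π·7N) (7N/e)^(7N)]
     = (2π N)^(7/2) / sqrt(2π·7N) · (N/(7N))^(7N)
     = (2π N)^((7−1)/2) / sqrt(7) · 7^(−7N).
Since 7^7 > 1, the factor 7^(−7N) decays exponentially, so the ratio → 0. Substituting N = 8n gives the stated form.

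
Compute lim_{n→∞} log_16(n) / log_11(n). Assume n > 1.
lim = ln(11) / ln(16) = log_16(11)

Change of base: log_16(n) = ln n / ln 16 and log_11(n) = ln n / ln 11. The ratio is (ln n / ln 16) · (ln 11 / ln n) = ln 11 / ln 16, a constant independent of n. So the limit is ln 11 / ln 16 = log_16(11).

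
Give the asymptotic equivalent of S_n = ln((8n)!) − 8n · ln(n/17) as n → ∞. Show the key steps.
S_n ~ 8n · (ln 136 − 1) + O(ln n)

Stirling: ln((8n)!) = 8n ln(8n) − 8n + O(ln n).
  S_n = 8n ln(8n) − 8n − 8n ln(n/17) + O(ln n)
      = 8n ln(8n) − 8n ln n + 8n ln 17 − 8n + O(ln n)
      = 8n ln 8 + 8n ln 17 − 8n + O(ln n)
      = 8n (ln 136 − 1) + O(ln n).
Numerically ln(136) − 1 ≈ 3.9127.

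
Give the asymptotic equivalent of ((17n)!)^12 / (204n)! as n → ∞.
((17n)!)^12/(204n)! ~ ((2π·17n)^(11/2) / sqrt(12)) · 12^(−12·17n)  →  0

Write N = 17n. Stirling: N! ~ sqrt(2π N)(N/e)^N and (12N)! ~ sqrt(2π·12N)·(12N/e)^(12N).
  (N!)^12/(12N)! ~ (2π N)^(12/2) (N/e)^(12N) / [sqrt(2π·12N) (12N/e)^(12N)]
     = (2π N)^(12/2) / sqrt(2π·12N) · (N/(12N))^(12N)
     = (2π N)^((12−1)/2) / sqrt(12) · 12^(−12N).
Since 12^12 > 1, the factor 12^(−12N) decays exponentially, so the ratio → 0. Substituting N = 17n gives the stated form.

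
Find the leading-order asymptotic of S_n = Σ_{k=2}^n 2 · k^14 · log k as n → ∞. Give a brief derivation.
S_n ~ 2 · n^15 log n / 15 − 2 · n^15 / 225

By integral comparison, S_n = ∫_1^n 2 · x^14 · log x dx + O(n^14 · log n). For the integral, ∫ x^14 log x dx = n^15 log n / 15 − n^15/225 (integration by parts). Hence S_n ~ 2 · n^15 log n / 15 − 2 · n^15 / 225.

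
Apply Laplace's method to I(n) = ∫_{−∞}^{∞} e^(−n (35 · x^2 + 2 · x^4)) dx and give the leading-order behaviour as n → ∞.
I(n) ~ sqrt(π/(35n))

φ(x) = 35 · x^2 + 2 · x^4 has its unique global minimum at x* = 0 (since φ'(x) = 70x + 8x^3 = 0 only at x = 0 for real x with both coefficients positive, and φ → ∞ as |x| → ∞). At x* = 0, φ(0) = 0 and φ''(0) = 70. Laplace's method then gives
  I(n) ~ sqrt(2π / (n · φ''(0))) · e^(−n φ(0)) = sqrt(2π / (70n)) = sqrt(π/(35n)).
The 2 · x^4 term contributes only at subleading order (an O(1/n) relative correction).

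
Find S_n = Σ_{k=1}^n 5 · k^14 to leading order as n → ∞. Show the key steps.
S_n ~ n^15 / 3

By integral comparison (Euler-Maclaurin), Σ_{k=1}^n 5 · k^14 = 5 · ∫_0^n x^14 dx + O(n^14) = 5 · n^15/15 = n^15 / 3 + O(n^14). (Equivalently, Faulhaber's formula gives the same leading term.)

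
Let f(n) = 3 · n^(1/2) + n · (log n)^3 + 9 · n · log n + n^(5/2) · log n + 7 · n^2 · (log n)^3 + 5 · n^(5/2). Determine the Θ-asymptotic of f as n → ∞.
f(n) ∈ Θ(n^(5/2) · log n)

Compare the terms by growth order. For large n, n^a · (log n)^b dominates n^a' · (log n)^b' iff a > a', or (a = a' and b > b'). Ranking the 6 terms shows the dominant one is n^(5/2) · log n. Hence f(n) ∈ Θ(n^(5/2) · log n).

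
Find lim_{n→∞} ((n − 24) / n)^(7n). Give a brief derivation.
lim = e^(−168)

Rewrite as (1 − 24/n)^(7n). By the standard limit (1 + x/n)^n → e^x, we have (1 − 24/n)^n → e^(−24), and raising to the 7th power gives e^(−168).
More precisely, ln[(1 − 24/n)^(7n)] = 7n · ln(1 − 24/n) = 7n · (-24/n + O(1/n^2)) = -168 + O(1/n) → -168.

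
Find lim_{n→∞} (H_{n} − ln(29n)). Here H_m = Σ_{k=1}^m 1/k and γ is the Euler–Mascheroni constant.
lim = −ln 29 + γ

By Euler-Maclaurin, H_m = ln m + γ + O(1/m). So
  H_{n} − ln(29n) = ln(n) + γ − ln(29n) + O(1/n)
                       = ln(1/29) + γ + O(1/n).
Hence the limit is ln(1/29) + γ.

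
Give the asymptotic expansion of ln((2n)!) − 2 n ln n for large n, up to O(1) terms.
ln((2n)!) − 2 n ln n = 2(ln 2 − 1) n + (1/2) ln(2π·2n) + O(1/n)

Stirling: ln((2n)!) = 2n ln(2n) − 2n + (1/2) ln(2π·2n) + O(1/n).
Since 2n ln(2n) = 2n ln n + 2n ln 2, subtracting 2n ln n cancels the n ln n term exactly. What remains is 2(ln 2 − 1) n + (1/2) ln(2π·2n) + O(1/n).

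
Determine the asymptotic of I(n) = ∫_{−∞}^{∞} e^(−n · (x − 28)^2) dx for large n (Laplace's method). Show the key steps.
I(n) = sqrt(π/n)

Here φ(x) = (x − 28)^2 has its unique minimum at x* = 28 with φ(x*) = 0 and φ''(x*) = 2. Laplace's method gives
  I(n) ~ e^(−n φ(x*)) · sqrt(2π / (n · φ''(x*))) = sqrt(2π / (2n)) = sqrt(π/n).
This is exact: substituting u = (x − 28)·sqrt(n) gives I(n) = (1/sqrt(n)) ∫_{−∞}^{∞} e^(−u^2) du = sqrt(π/n).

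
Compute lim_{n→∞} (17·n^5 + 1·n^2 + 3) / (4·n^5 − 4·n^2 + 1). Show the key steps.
lim = 17/4

For large n the leading n^5 terms dominate both numerator and denominator. Dividing top and bottom by n^5, every other term tends to 0, leaving 17/4.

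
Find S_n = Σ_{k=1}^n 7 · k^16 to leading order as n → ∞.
S_n ~ 7 · n^17 / 17

By integral comparison (Euler-Maclaurin), Σ_{k=1}^n 7 · k^16 = 7 · ∫_0^n x^16 dx + O(n^16) = 7 · n^17/17 + O(n^16). (Equivalently, Faulhaber's formula gives the same leading term.)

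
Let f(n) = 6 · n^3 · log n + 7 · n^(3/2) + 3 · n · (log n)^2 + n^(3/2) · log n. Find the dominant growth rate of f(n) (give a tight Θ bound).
f(n) ∈ Θ(n^3 · log n)

Compare the terms by growth order. For large n, n^a · (log n)^b dominates n^a' · (log n)^b' iff a > a', or (a = a' and b > b'). Ranking the 4 terms shows the dominant one is 6 · n^3 · log n. Hence f(n) ∈ Θ(n^3 · log n).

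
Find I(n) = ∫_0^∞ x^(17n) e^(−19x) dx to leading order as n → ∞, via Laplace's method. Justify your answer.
I(n) ~ (sqrt(2π·17n) / 19) · (17n/(19e))^(17n)

Write the integrand as exp(17n ln x − 19x) and set f(x) = 17n ln x − 19x. Then f'(x) = 17n/x − 19 = 0 at x* = 17n/19, and f''(x*) = −17n/x*^2 = −19^2/(17n). Laplace's method (interior maximum) gives
  I(n) ~ e^(f(x*)) · sqrt(2π / |f''(x*)|)
        = exp(17n ln(17n/19) − 17n) · sqrt(2π · 17n / 19^2)
        = (17n/19)^(17n) e^(−17n) · sqrt(2π·17n) / 19
        = (sqrt(2π·17n) / 19) · (17n/(19e))^(17n).
This matches Γ(17n+1)/19^(17n+1) with Stirling applied to Γ.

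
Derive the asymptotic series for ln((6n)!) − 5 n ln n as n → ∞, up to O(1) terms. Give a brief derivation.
ln((6n)!) − 5 n ln n = n ln n + 6(ln 6 − 1) n + (1/2) ln(2π·6n) + O(1/n)

Stirling: ln((6n)!) = 6n ln(6n) − 6n + (1/2) ln(2π·6n) + O(1/n).
Expand 6n ln(6n) = 6n (ln n + ln 6) = 6n ln n + 6n ln 6.
Subtract 5n ln n: leading term is (6 − 5) n ln n = n ln n. The next term is 6n ln 6 − 6n = 6(ln 6 − 1) n. Then the (1/2) ln(2π·6n) correction.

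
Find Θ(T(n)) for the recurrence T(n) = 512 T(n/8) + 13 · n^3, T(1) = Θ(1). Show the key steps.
T(n) = Θ(n^3 log n)

log_8 512 = 3, and f(n) = 13 · n^3 = Θ(n^(log_8 512)). This is Case 2 of the master theorem: T(n) = Θ(f(n) · log n) = Θ(n^3 log n).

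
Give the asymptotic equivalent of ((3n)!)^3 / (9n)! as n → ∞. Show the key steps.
((3n)!)^3/(9n)! ~ ((2π·3n)^(2/2) / sqrt(3)) · 3^(−3·3n)  →  0

Write N = 3n. Stirling: N! ~ sqrt(2π N)(N/e)^N and (3N)! ~ sqrt(2π·3N)·(3N/e)^(3N).
  (N!)^3/(3N)! ~ (2π N)^(3/2) (N/e)^(3N) / [sqrt(2π·3N) (3N/e)^(3N)]
     = (2π N)^(3/2) / sqrt(2π·3N) · (N/(3N))^(3N)
     = (2π N)^((3−1)/2) / sqrt(3) · 3^(−3N).
Since 3^3 > 1, the factor 3^(−3N) decays exponentially, so the ratio → 0. Substituting N = 3n gives the stated form.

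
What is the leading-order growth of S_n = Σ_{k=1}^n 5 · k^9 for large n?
S_n ~ n^10 / 2

By integral comparison (Euler-Maclaurin), Σ_{k=1}^n 5 · k^9 = 5 · ∫_0^n x^9 dx + O(n^9) = 5 · n^10/10 = n^10 / 2 + O(n^9). (Equivalently, Faulhaber's formula gives the same leading term.)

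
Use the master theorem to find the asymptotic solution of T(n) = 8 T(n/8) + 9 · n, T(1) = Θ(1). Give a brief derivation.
T(n) = Θ(n log n)

log_8 8 = 1, and f(n) = 9 · n = Θ(n^(log_8 8)). This is Case 2 of the master theorem: T(n) = Θ(f(n) · log n) = Θ(n log n).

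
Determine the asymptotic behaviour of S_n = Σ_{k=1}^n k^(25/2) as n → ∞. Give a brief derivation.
S_n ~ (2/27) · n^(27/2)

Integral comparison: Σ_{k=1}^n k^(25/2) = ∫_0^n x^(25/2) dx + O(n^(25/2)). The integral is n^(1 + 25/2) / (1 + 25/2) = n^((25+2)/2) / ((25+2)/2) = (2/27) · n^(27/2).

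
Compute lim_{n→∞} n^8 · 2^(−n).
lim = 0

Exponentials with base > 1 dominate every fixed polynomial: for any fixed c, n^c / 2^n → 0 as n → ∞ (e.g. by the ratio test, or by writing 2^n = e^(n ln 2) and noting e^(n ln 2) / n^c → ∞). Hence n^8 · 2^(−n) = n^8 / 2^n → 0.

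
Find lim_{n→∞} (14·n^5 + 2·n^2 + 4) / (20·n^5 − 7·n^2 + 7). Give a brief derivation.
lim = 14/20 = 7/10

For large n the leading n^5 terms dominate both numerator and denominator. Dividing top and bottom by n^5, every other term tends to 0, leaving 14/20 = 7/10.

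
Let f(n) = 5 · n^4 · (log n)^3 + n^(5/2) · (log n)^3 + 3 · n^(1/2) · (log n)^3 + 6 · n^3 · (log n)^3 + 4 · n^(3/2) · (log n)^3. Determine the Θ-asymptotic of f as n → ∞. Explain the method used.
f(n) ∈ Θ(n^4 · (log n)^3)

Compare the terms by growth order. For large n, n^a · (log n)^b dominates n^a' · (log n)^b' iff a > a', or (a = a' and b > b'). Ranking the 5 terms shows the dominant one is 5 · n^4 · (log n)^3. Hence f(n) ∈ Θ(n^4 · (log n)^3).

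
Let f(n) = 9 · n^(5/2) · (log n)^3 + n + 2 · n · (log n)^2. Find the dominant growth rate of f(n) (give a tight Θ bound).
f(n) ∈ Θ(n^(5/2) · (log n)^3)

Compare the terms by growth order. For large n, n^a · (log n)^b dominates n^a' · (log n)^b' iff a > a', or (a = a' and b > b'). Ranking the 3 terms shows the dominant one is 9 · n^(5/2) · (log n)^3. Hence f(n) ∈ Θ(n^(5/2) · (log n)^3).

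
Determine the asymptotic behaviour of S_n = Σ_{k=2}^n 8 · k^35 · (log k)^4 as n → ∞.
S_n ~ 2 · n^36 · (log n)^4 / 9

By integral comparison, S_n = ∫_1^n 8 · x^35 · (log x)^4 dx + O(n^35 · (log n)^4). For the integral, the leading term of ∫_1^n x^35 (log x)^4 dx is n^36/36 · (log n)^4 (by repeated integration by parts; each step lowers the log-exponent and produces a relatively O(1/log n) correction). Hence S_n ~ 2 · n^36 · (log n)^4 / 9.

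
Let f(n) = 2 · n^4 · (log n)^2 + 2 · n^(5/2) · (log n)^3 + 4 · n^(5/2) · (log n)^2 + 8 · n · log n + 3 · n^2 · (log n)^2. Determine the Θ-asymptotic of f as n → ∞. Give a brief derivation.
f(n) ∈ Θ(n^4 · (log n)^2)

Compare the terms by growth order. For large n, n^a · (log n)^b dominates n^a' · (log n)^b' iff a > a', or (a = a' and b > b'). Ranking the 5 terms shows the dominant one is 2 · n^4 · (log n)^2. Hence f(n) ∈ Θ(n^4 · (log n)^2).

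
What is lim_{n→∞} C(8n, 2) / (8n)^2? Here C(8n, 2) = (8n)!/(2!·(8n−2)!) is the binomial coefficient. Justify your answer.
lim = 1/2! = 1/2

With N = 8n → ∞: C(N, 2) / N^2 = [N(N−1)…(N−1)] / (2! · N^2) = (1/2!) · 1 · (1 − 1/(8n)). Each factor → 1 as N → ∞, so the limit is 1/2! = 1/2.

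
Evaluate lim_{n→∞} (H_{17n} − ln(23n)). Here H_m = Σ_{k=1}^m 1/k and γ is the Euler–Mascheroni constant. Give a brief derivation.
lim = ln(17/23) + γ

By Euler-Maclaurin, H_m = ln m + γ + O(1/m). So
  H_{17n} − ln(23n) = ln(17n) + γ − ln(23n) + O(1/n)
                       = ln(17/23) + γ + O(1/n).
Hence the limit is ln(17/23) + γ.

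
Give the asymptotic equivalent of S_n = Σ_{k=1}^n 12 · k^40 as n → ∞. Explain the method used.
S_n ~ 12 · n^41 / 41

By integral comparison (Euler-Maclaurin), Σ_{k=1}^n 12 · k^40 = 12 · ∫_0^n x^40 dx + O(n^40) = 12 · n^41/41 + O(n^40). (Equivalently, Faulhaber's formula gives the same leading term.)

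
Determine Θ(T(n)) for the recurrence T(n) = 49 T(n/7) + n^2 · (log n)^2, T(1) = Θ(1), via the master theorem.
T(n) = Θ(n^2 · (log n)^3)

Here log_7 49 = 2 and f(n) = n^2 · (log n)^2 = Θ(n^(log_7 49) · (log n)^2). This is the extended Case 2 of the master theorem (f matches the critical exponent up to log factors), giving T(n) = Θ(n^(log_7 49) · (log n)^(2+1)) = Θ(n^2 · (log n)^3).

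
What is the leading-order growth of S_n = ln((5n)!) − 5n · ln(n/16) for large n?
S_n ~ 5n · (ln 80 − 1) + O(ln n)

Stirling: ln((5n)!) = 5n ln(5n) − 5n + O(ln n).
  S_n = 5n ln(5n) − 5n − 5n ln(n/16) + O(ln n)
      = 5n ln(5n) − 5n ln n + 5n ln 16 − 5n + O(ln n)
      = 5n ln 5 + 5n ln 16 − 5n + O(ln n)
      = 5n (ln 80 − 1) + O(ln n).
Numerically ln(80) − 1 ≈ 3.3820.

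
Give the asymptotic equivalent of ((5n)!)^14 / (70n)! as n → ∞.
((5n)!)^14/(70n)! ~ ((2π·5n)^(13/2) / sqrt(14)) · 14^(−14·5n)  →  0

Write N = 5n. Stirling: N! ~ sqrt(2π N)(N/e)^N and (14N)! ~ sqrt(2π·14N)·(14N/e)^(14N).
  (N!)^14/(14N)! ~ (2π N)^(14/2) (N/e)^(14N) / [sqrt(2π·14N) (14N/e)^(14N)]
     = (2π N)^(14/2) / sqrt(2π·14N) · (N/(14N))^(14N)
     = (2π N)^((14−1)/2) / sqrt(14) · 14^(−14N).
Since 14^14 > 1, the factor 14^(−14N) decays exponentially, so the ratio → 0. Substituting N = 5n gives the stated form.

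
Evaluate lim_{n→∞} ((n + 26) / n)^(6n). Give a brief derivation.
lim = e^156

Rewrite as (1 + 26/n)^(6n). By the standard limit (1 + x/n)^n → e^x, we have (1 + 26/n)^n → e^26, and raising to the 6th power gives e^156.
More precisely, ln[(1 + 26/n)^(6n)] = 6n · ln(1 + 26/n) = 6n · (26/n + O(1/n^2)) = 156 + O(1/n) → 156.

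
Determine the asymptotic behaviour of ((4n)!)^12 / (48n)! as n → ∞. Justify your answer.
((4n)!)^12/(48n)! ~ ((2π·4n)^(11/2) / sqrt(12)) · 12^(−12·4n)  →  0

Write N = 4n. Stirling: N! ~ sqrt(2π N)(N/e)^N and (12N)! ~ sqrt(2π·12N)·(12N/e)^(12N).
  (N!)^12/(12N)! ~ (2π N)^(12/2) (N/e)^(12N) / [sqrt(2π·12N) (12N/e)^(12N)]
     = (2π N)^(12/2) / sqrt(2π·12N) · (N/(12N))^(12N)
     = (2π N)^((12−1)/2) / sqrt(12) · 12^(−12N).
Since 12^12 > 1, the factor 12^(−12N) decays exponentially, so the ratio → 0. Substituting N = 4n gives the stated form.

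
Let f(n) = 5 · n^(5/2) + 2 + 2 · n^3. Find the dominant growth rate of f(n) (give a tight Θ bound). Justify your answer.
f(n) ∈ Θ(n^3)

Compare the terms by growth order. For large n, n^a · (log n)^b dominates n^a' · (log n)^b' iff a > a', or (a = a' and b > b'). Ranking the 3 terms shows the dominant one is 2 · n^3. Hence f(n) ∈ Θ(n^3).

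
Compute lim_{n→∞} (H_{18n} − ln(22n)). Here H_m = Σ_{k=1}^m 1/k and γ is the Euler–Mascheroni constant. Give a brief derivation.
lim = ln(9/11) + γ

By Euler-Maclaurin, H_m = ln m + γ + O(1/m). So
  H_{18n} − ln(22n) = ln(18n) + γ − ln(22n) + O(1/n)
                       = ln(18/22) + γ + O(1/n).
Hence the limit is ln(18/22) + γ (= ln(9/11)).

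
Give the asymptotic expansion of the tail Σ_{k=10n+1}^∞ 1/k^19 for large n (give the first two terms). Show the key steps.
Σ_{k>10n} 1/k^19 = 1/(18 · (10n)^18) − 1/(2 · (10n)^19) + O(1/(10n)^20)

Compare to the integral: ∫_{10n}^∞ x^(−19) dx = [−x^(−18)/18]_{10n}^∞ = 1/((19−1)·(10n)^18). The Euler-Maclaurin correction adds −f(10n)/2 = −1/(2·(10n)^19). Euler-Maclaurin then gives
  Σ_{k>10n} 1/k^19 = ∫_{10n}^∞ dx/x^19 − 1/(2·(10n)^19) + O(1/(10n)^20).
(Equivalently this is ζ(19) − Σ_{k≤10n} 1/k^19.)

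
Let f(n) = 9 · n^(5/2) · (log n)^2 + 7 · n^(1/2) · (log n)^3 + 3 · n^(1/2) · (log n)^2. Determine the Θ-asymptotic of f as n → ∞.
f(n) ∈ Θ(n^(5/2) · (log n)^2)

Compare the terms by growth order. For large n, n^a · (log n)^b dominates n^a' · (log n)^b' iff a > a', or (a = a' and b > b'). Ranking the 3 terms shows the dominant one is 9 · n^(5/2) · (log n)^2. Hence f(n) ∈ Θ(n^(5/2) · (log n)^2).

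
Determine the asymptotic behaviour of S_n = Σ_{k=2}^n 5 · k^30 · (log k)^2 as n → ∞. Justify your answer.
S_n ~ 5 · n^31 · (log n)^2 / 31

By integral comparison, S_n = ∫_1^n 5 · x^30 · (log x)^2 dx + O(n^30 · (log n)^2). For the integral, the leading term of ∫_1^n x^30 (log x)^2 dx is n^31/31 · (log n)^2 (by repeated integration by parts; each step lowers the log-exponent and produces a relatively O(1/log n) correction). Hence S_n ~ 5 · n^31 · (log n)^2 / 31.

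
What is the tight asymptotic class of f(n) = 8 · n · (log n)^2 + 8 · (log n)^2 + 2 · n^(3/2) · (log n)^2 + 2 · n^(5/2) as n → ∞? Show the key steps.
f(n) ∈ Θ(n^(5/2))

Compare the terms by growth order. For large n, n^a · (log n)^b dominates n^a' · (log n)^b' iff a > a', or (a = a' and b > b'). Ranking the 4 terms shows the dominant one is 2 · n^(5/2). Hence f(n) ∈ Θ(n^(5/2)).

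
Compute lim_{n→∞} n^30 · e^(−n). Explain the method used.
lim = 0

Exponentials with base > 1 dominate every fixed polynomial: for any fixed c, n^c / e^n → 0 as n → ∞ (e.g. by the ratio test, or since e^n grows faster than any power of n). Hence n^30 · e^(−n) = n^30 / e^n → 0.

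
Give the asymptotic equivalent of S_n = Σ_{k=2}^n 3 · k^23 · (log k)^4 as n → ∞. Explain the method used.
S_n ~ n^24 · (log n)^4 / 8

By integral comparison, S_n = ∫_1^n 3 · x^23 · (log x)^4 dx + O(n^23 · (log n)^4). For the integral, the leading term of ∫_1^n x^23 (log x)^4 dx is n^24/24 · (log n)^4 (by repeated integration by parts; each step lowers the log-exponent and produces a relatively O(1/log n) correction). Hence S_n ~ n^24 · (log n)^4 / 8.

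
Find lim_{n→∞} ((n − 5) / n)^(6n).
lim = e^(−30)

Rewrite as (1 − 5/n)^(6n). By the standard limit (1 + x/n)^n → e^x, we have (1 − 5/n)^n → e^(−5), and raising to the 6th power gives e^(−30).
More precisely, ln[(1 − 5/n)^(6n)] = 6n · ln(1 − 5/n) = 6n · (-5/n + O(1/n^2)) = -30 + O(1/n) → -30.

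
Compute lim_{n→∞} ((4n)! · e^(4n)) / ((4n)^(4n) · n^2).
lim = 0

Stirling: (4n)! ~ sqrt(2π·4n) · (4n/e)^(4n). Hence
  (4n)! · e^(4n) / (4n)^(4n) ~ sqrt(2π·4n).
Dividing by n^2: sqrt(2π·4n) / n^2 = sqrt(2π·4) · n^((1−4)/2), so the expression behaves like sqrt(2π·4) · n^((1−4)/2) → 0.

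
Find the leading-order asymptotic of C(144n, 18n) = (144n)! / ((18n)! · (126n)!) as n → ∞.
C(144n, 18n) ~ (16777216/823543)^(18n) · sqrt(4/(7π·18n))

Write N = 18n. Apply Stirling to each factorial:
  (8N)! ~ sqrt(2π·8N) · (8N/e)^(8N),
  N! ~ sqrt(2π N) · (N/e)^N,
  (7N)! ~ sqrt(2π·7N) · (7N/e)^(7N).
The exponential factors combine to (8N)^(8N) / (N^N · (7N)^(7N)) = 8^(8N)/7^(7N) = (8^8/7^7)^N = (16777216/823543)^N.
The square-root prefactors combine to sqrt(2π·8N) / (sqrt(2π N)·sqrt(2π·7N)) = sqrt(8 / (2π·7·N)) = sqrt(4/(7π·18n)).
Substituting N = 18n: C(144n, 18n) ~ (16777216/823543)^(18n) · sqrt(4/(7π·18n)).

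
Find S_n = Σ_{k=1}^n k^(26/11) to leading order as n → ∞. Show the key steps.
S_n ~ (11/37) · n^(37/11)

Integral comparison: Σ_{k=1}^n k^(26/11) = ∫_0^n x^(26/11) dx + O(n^(26/11)). The integral is n^(1 + 26/11) / (1 + 26/11) = n^((26+11)/11) / ((26+11)/11) = (11/37) · n^(37/11).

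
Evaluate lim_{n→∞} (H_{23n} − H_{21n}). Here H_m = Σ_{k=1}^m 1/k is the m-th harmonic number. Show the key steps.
lim = ln(23/21)

Euler-Maclaurin gives H_m = ln m + γ + 1/(2m) + O(1/m^2). The γ and O(1/m) terms cancel in the difference:
  H_{23n} − H_{21n} = ln(23n) − ln(21n) + O(1/n) = ln(23/21) + O(1/n).
Hence the limit is ln(23/21).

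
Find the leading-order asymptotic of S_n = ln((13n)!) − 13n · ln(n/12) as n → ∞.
S_n ~ 13n · (ln 156 − 1) + O(ln n)

Stirling: ln((13n)!) = 13n ln(13n) − 13n + O(ln n).
  S_n = 13n ln(13n) − 13n − 13n ln(n/12) + O(ln n)
      = 13n ln(13n) − 13n ln n + 13n ln 12 − 13n + O(ln n)
      = 13n ln 13 + 13n ln 12 − 13n + O(ln n)
      = 13n (ln 156 − 1) + O(ln n).
Numerically ln(156) − 1 ≈ 4.0499.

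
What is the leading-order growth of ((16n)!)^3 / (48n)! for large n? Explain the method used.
((16n)!)^3/(48n)! ~ ((2π·16n)^(2/2) / sqrt(3)) · 3^(−3·16n)  →  0

Write N = 16n. Stirling: N! ~ sqrt(2π N)(N/e)^N and (3N)! ~ sqrt(2π·3N)·(3N/e)^(3N).
  (N!)^3/(3N)! ~ (2π N)^(3/2) (N/e)^(3N) / [sqrt(2π·3N) (3N/e)^(3N)]
     = (2π N)^(3/2) / sqrt(2π·3N) · (N/(3N))^(3N)
     = (2π N)^((3−1)/2) / sqrt(3) · 3^(−3N).
Since 3^3 > 1, the factor 3^(−3N) decays exponentially, so the ratio → 0. Substituting N = 16n gives the stated form.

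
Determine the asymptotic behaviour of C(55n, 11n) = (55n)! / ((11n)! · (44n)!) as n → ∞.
C(55n, 11n) ~ (3125/256)^(11n) · sqrt(5/(8π·11n))

Write N = 11n. Apply Stirling to each factorial:
  (5N)! ~ sqrt(2π·5N) · (5N/e)^(5N),
  N! ~ sqrt(2π N) · (N/e)^N,
  (4N)! ~ sqrt(2π·4N) · (4N/e)^(4N).
The exponential factors combine to (5N)^(5N) / (N^N · (4N)^(4N)) = 5^(5N)/4^(4N) = (5^5/4^4)^N = (3125/256)^N.
The square-root prefactors combine to sqrt(2π·5N) / (sqrt(2π N)·sqrt(2π·4N)) = sqrt(5 / (2π·4·N)) = sqrt(5/(8π·11n)).
Substituting N = 11n: C(55n, 11n) ~ (3125/256)^(11n) · sqrt(5/(8π·11n)).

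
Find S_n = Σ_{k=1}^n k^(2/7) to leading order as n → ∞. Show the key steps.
S_n ~ (7/9) · n^(9/7)

Integral comparison: Σ_{k=1}^n k^(2/7) = ∫_0^n x^(2/7) dx + O(n^(2/7)). The integral is n^(1 + 2/7) / (1 + 2/7) = n^((2+7)/7) / ((2+7)/7) = (7/9) · n^(9/7).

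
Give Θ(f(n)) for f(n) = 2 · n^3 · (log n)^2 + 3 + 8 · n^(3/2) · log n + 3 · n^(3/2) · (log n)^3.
f(n) ∈ Θ(n^3 · (log n)^2)

Compare the terms by growth order. For large n, n^a · (log n)^b dominates n^a' · (log n)^b' iff a > a', or (a = a' and b > b'). Ranking the 4 terms shows the dominant one is 2 · n^3 · (log n)^2. Hence f(n) ∈ Θ(n^3 · (log n)^2).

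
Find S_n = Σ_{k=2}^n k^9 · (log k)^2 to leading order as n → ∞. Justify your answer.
S_n ~ n^10 · (log n)^2 / 10

By integral comparison, S_n = ∫_1^n x^9 · (log x)^2 dx + O(n^9 · (log n)^2). For the integral, the leading term of ∫_1^n x^9 (log x)^2 dx is n^10/10 · (log n)^2 (by repeated integration by parts; each step lowers the log-exponent and produces a relatively O(1/log n) correction). Hence S_n ~ n^10 · (log n)^2 / 10.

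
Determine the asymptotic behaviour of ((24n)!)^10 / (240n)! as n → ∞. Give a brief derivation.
((24n)!)^10/(240n)! ~ ((2π·24n)^(9/2) / sqrt(10)) · 10^(−10·24n)  →  0

Write N = 24n. Stirling: N! ~ sqrt(2π N)(N/e)^N and (10N)! ~ sqrt(2π·10N)·(10N/e)^(10N).
  (N!)^10/(10N)! ~ (2π N)^(10/2) (N/e)^(10N) / [sqrt(2π·10N) (10N/e)^(10N)]
     = (2π N)^(10/2) / sqrt(2π·10N) · (N/(10N))^(10N)
     = (2π N)^((10−1)/2) / sqrt(10) · 10^(−10N).
Since 10^10 > 1, the factor 10^(−10N) decays exponentially, so the ratio → 0. Substituting N = 24n gives the stated form.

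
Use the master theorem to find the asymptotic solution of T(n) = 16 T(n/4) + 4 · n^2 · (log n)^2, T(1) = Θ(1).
T(n) = Θ(n^2 · (log n)^3)

Here log_4 16 = 2 and f(n) = 4 · n^2 · (log n)^2 = Θ(n^(log_4 16) · (log n)^2). This is the extended Case 2 of the master theorem (f matches the critical exponent up to log factors), giving T(n) = Θ(n^(log_4 16) · (log n)^(2+1)) = Θ(n^2 · (log n)^3).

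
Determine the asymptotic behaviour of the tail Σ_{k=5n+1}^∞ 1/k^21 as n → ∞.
Σ_{k>5n} 1/k^21 ~ 1/(20 · (5n)^20)

Compare to the integral: ∫_{5n}^∞ x^(−21) dx = [−x^(−20)/20]_{5n}^∞ = 1/((21−1)·(5n)^20). Euler-Maclaurin then gives
  Σ_{k>5n} 1/k^21 = ∫_{5n}^∞ dx/x^21 − 1/(2·(5n)^21) + O(1/(5n)^22).
(Equivalently this is ζ(21) − Σ_{k≤5n} 1/k^21.)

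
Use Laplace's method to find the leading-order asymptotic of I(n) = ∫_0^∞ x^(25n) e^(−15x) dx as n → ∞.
I(n) ~ (sqrt(2π·25n) / 15) · (25n/(15e))^(25n)

Write the integrand as exp(25n ln x − 15x) and set f(x) = 25n ln x − 15x. Then f'(x) = 25n/x − 15 = 0 at x* = 25n/15, and f''(x*) = −25n/x*^2 = −15^2/(25n). Laplace's method (interior maximum) gives
  I(n) ~ e^(f(x*)) · sqrt(2π / |f''(x*)|)
        = exp(25n ln(25n/15) − 25n) · sqrt(2π · 25n / 15^2)
        = (25n/15)^(25n) e^(−25n) · sqrt(2π·25n) / 15
        = (sqrt(2π·25n) / 15) · (25n/(15e))^(25n).
This matches Γ(25n+1)/15^(25n+1) with Stirling applied to Γ.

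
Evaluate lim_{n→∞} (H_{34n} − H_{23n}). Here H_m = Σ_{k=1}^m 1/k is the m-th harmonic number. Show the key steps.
lim = ln(34/23)

Euler-Maclaurin gives H_m = ln m + γ + 1/(2m) + O(1/m^2). The γ and O(1/m) terms cancel in the difference:
  H_{34n} − H_{23n} = ln(34n) − ln(23n) + O(1/n) = ln(34/23) + O(1/n).
Hence the limit is ln(34/23).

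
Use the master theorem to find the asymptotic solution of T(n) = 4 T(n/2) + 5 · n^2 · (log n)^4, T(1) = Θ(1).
T(n) = Θ(n^2 · (log n)^5)

Here log_2 4 = 2 and f(n) = 5 · n^2 · (log n)^4 = Θ(n^(log_2 4) · (log n)^4). This is the extended Case 2 of the master theorem (f matches the critical exponent up to log factors), giving T(n) = Θ(n^(log_2 4) · (log n)^(4+1)) = Θ(n^2 · (log n)^5).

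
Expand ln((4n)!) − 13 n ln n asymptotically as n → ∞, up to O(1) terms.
ln((4n)!) − 13 n ln n = −9 n ln n + 4(ln 4 − 1) n + (1/2) ln(2π·4n) + O(1/n)

Stirling: ln((4n)!) = 4n ln(4n) − 4n + (1/2) ln(2π·4n) + O(1/n).
Expand 4n ln(4n) = 4n (ln n + ln 4) = 4n ln n + 4n ln 4.
Subtract 13n ln n: leading term is (4 − 13) n ln n = −9 n ln n. The next term is 4n ln 4 − 4n = 4(ln 4 − 1) n. Then the (1/2) ln(2π·4n) correction.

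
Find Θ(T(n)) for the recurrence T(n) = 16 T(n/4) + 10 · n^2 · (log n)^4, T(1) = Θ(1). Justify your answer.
T(n) = Θ(n^2 · (log n)^5)

Here log_4 16 = 2 and f(n) = 10 · n^2 · (log n)^4 = Θ(n^(log_4 16) · (log n)^4). This is the extended Case 2 of the master theorem (f matches the critical exponent up to log factors), giving T(n) = Θ(n^(log_4 16) · (log n)^(4+1)) = Θ(n^2 · (log n)^5).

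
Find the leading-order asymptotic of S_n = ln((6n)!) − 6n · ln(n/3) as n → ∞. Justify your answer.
S_n ~ 6n · (ln 18 − 1) + O(ln n)

Stirling: ln((6n)!) = 6n ln(6n) − 6n + O(ln n).
  S_n = 6n ln(6n) − 6n − 6n ln(n/3) + O(ln n)
      = 6n ln(6n) − 6n ln n + 6n ln 3 − 6n + O(ln n)
      = 6n ln 6 + 6n ln 3 − 6n + O(ln n)
      = 6n (ln 18 − 1) + O(ln n).
Numerically ln(18) − 1 ≈ 1.8904.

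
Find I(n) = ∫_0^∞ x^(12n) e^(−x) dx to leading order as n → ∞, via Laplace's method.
I(n) ~ sqrt(2π·12n) · (12n/e)^(12n)

Write the integrand as exp(12n ln x − x) and set f(x) = 12n ln x − x. Then f'(x) = 12n/x − 1 = 0 at x* = 12n, and f''(x*) = −12n/x*^2 = −1/(12n). Laplace's method (interior maximum) gives
  I(n) ~ e^(f(x*)) · sqrt(2π / |f''(x*)|)
        = exp(12n ln(12n) − 12n) · sqrt(2π · 12n)
        = (12n)^(12n) e^(−12n) · sqrt(2π·12n)
        = sqrt(2π·12n) · (12n/e)^(12n).
This matches Γ(12n+1) with Stirling applied to Γ.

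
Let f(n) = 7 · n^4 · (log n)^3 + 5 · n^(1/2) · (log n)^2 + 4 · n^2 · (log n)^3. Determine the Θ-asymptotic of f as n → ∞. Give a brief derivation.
f(n) ∈ Θ(n^4 · (log n)^3)

Compare the terms by growth order. For large n, n^a · (log n)^b dominates n^a' · (log n)^b' iff a > a', or (a = a' and b > b'). Ranking the 3 terms shows the dominant one is 7 · n^4 · (log n)^3. Hence f(n) ∈ Θ(n^4 · (log n)^3).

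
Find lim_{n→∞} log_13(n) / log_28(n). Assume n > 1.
lim = ln(28) / ln(13) = log_13(28)

Change of base: log_13(n) = ln n / ln 13 and log_28(n) = ln n / ln 28. The ratio is (ln n / ln 13) · (ln 28 / ln n) = ln 28 / ln 13, a constant independent of n. So the limit is ln 28 / ln 13 = log_13(28).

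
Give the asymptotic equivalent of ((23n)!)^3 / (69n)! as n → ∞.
((23n)!)^3/(69n)! ~ ((2π·23n)^(2/2) / sqrt(3)) · 3^(−3·23n)  →  0

Write N = 23n. Stirling: N! ~ sqrt(2π N)(N/e)^N and (3N)! ~ sqrt(2π·3N)·(3N/e)^(3N).
  (N!)^3/(3N)! ~ (2π N)^(3/2) (N/e)^(3N) / [sqrt(2π·3N) (3N/e)^(3N)]
     = (2π N)^(3/2) / sqrt(2π·3N) · (N/(3N))^(3N)
     = (2π N)^((3−1)/2) / sqrt(3) · 3^(−3N).
Since 3^3 > 1, the factor 3^(−3N) decays exponentially, so the ratio → 0. Substituting N = 23n gives the stated form.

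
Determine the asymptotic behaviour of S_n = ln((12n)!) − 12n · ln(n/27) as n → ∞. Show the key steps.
S_n ~ 12n · (ln 324 − 1) + O(ln n)

Stirling: ln((12n)!) = 12n ln(12n) − 12n + O(ln n).
  S_n = 12n ln(12n) − 12n − 12n ln(n/27) + O(ln n)
      = 12n ln(12n) − 12n ln n + 12n ln 27 − 12n + O(ln n)
      = 12n ln 12 + 12n ln 27 − 12n + O(ln n)
      = 12n (ln 324 − 1) + O(ln n).
Numerically ln(324) − 1 ≈ 4.7807.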